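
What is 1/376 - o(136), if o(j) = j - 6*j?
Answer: 255681/376 ≈ 680.00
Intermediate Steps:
o(j) = -5*j
1/376 - o(136) = 1/376 - (-5)*136 = 1/376 - 1*(-680) = 1/376 + 680 = 255681/376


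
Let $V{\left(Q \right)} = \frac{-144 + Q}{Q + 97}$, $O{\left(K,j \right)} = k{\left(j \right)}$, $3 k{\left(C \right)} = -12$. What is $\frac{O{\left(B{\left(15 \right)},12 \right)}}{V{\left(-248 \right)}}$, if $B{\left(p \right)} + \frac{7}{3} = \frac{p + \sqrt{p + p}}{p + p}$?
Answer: $- \frac{151}{98} \approx -1.5408$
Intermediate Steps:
$k{\left(C \right)} = -4$ ($k{\left(C \right)} = \frac{1}{3} \left(-12\right) = -4$)
$B{\left(p \right)} = - \frac{7}{3} + \frac{p + \sqrt{2} \sqrt{p}}{2 p}$ ($B{\left(p \right)} = - \frac{7}{3} + \frac{p + \sqrt{p + p}}{p + p} = - \frac{7}{3} + \frac{p + \sqrt{2 p}}{2 p} = - \frac{7}{3} + \left(p + \sqrt{2} \sqrt{p}\right) \frac{1}{2 p} = - \frac{7}{3} + \frac{p + \sqrt{2} \sqrt{p}}{2 p}$)
$O{\left(K,j \right)} = -4$
$V{\left(Q \right)} = \frac{-144 + Q}{97 + Q}$
$\frac{O{\left(B{\left(15 \right)},12 \right)}}{V{\left(-248 \right)}} = - \frac{4}{\frac{1}{97 - 248} \left(-144 - 248\right)} = - \frac{4}{\frac{1}{-151} \left(-392\right)} = - \frac{4}{\left(- \frac{1}{151}\right) \left(-392\right)} = - \frac{4}{\frac{392}{151}} = \left(-4\right) \frac{151}{392} = - \frac{151}{98}$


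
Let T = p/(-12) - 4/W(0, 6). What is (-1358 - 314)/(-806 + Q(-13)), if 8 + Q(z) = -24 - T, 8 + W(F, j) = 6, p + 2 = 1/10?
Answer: 200640/100819 ≈ 1.9901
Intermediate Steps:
p = -19/10 (p = -2 + 1/10 = -2 + ⅒ = -19/10 ≈ -1.9000)
W(F, j) = -2 (W(F, j) = -8 + 6 = -2)
T = 259/120 (T = -19/10/(-12) - 4/(-2) = -19/10*(-1/12) - 4*(-½) = 19/120 + 2 = 259/120 ≈ 2.1583)
Q(z) = -4099/120 (Q(z) = -8 + (-24 - 1*259/120) = -8 + (-24 - 259/120) = -8 - 3139/120 = -4099/120)
(-1358 - 314)/(-806 + Q(-13)) = (-1358 - 314)/(-806 - 4099/120) = -1672/(-100819/120) = -1672*(-120/100819) = 200640/100819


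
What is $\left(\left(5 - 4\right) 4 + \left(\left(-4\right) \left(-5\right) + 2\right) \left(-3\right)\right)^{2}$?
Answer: $3844$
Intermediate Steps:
$\left(\left(5 - 4\right) 4 + \left(\left(-4\right) \left(-5\right) + 2\right) \left(-3\right)\right)^{2} = \left(1 \cdot 4 + \left(20 + 2\right) \left(-3\right)\right)^{2} = \left(4 + 22 \left(-3\right)\right)^{2} = \left(4 - 66\right)^{2} = \left(-62\right)^{2} = 3844$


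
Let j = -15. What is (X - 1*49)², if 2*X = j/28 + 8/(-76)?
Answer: 2753835529/1132096 ≈ 2432.5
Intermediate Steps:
X = -341/1064 (X = (-15/28 + 8/(-76))/2 = (-15*1/28 + 8*(-1/76))/2 = (-15/28 - 2/19)/2 = (½)*(-341/532) = -341/1064 ≈ -0.32049)
(X - 1*49)² = (-341/1064 - 1*49)² = (-341/1064 - 49)² = (-52477/1064)² = 2753835529/1132096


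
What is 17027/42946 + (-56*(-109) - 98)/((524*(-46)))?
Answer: 38121283/258792596 ≈ 0.14730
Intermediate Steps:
17027/42946 + (-56*(-109) - 98)/((524*(-46))) = 17027*(1/42946) + (6104 - 98)/(-24104) = 17027/42946 + 6006*(-1/24104) = 17027/42946 - 3003/12052 = 38121283/258792596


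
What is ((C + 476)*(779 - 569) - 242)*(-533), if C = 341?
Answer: -91317824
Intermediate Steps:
((C + 476)*(779 - 569) - 242)*(-533) = ((341 + 476)*(779 - 569) - 242)*(-533) = (817*210 - 242)*(-533) = (171570 - 242)*(-533) = 171328*(-533) = -91317824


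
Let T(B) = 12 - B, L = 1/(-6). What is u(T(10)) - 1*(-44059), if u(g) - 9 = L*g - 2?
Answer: 132197/3 ≈ 44066.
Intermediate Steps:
L = -1/6 ≈ -0.16667
u(g) = 7 - g/6 (u(g) = 9 + (-g/6 - 2) = 9 + (-2 - g/6) = 7 - g/6)
u(T(10)) - 1*(-44059) = (7 - (12 - 1*10)/6) - 1*(-44059) = (7 - (12 - 10)/6) + 44059 = (7 - 1/6*2) + 44059 = (7 - 1/3) + 44059 = 20/3 + 44059 = 132197/3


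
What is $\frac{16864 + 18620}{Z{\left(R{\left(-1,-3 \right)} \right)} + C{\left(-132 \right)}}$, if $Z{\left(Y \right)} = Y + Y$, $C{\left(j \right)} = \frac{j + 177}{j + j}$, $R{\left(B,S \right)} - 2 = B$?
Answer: $\frac{3122592}{161} \approx 19395.0$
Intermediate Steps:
$R{\left(B,S \right)} = 2 + B$
$C{\left(j \right)} = \frac{177 + j}{2 j}$
$Z{\left(Y \right)} = 2 Y$
$\frac{16864 + 18620}{Z{\left(R{\left(-1,-3 \right)} \right)} + C{\left(-132 \right)}} = \frac{16864 + 18620}{2 \left(2 - 1\right) + \frac{177 - 132}{2 \left(-132\right)}} = \frac{35484}{2 \cdot 1 + \frac{1}{2} \left(- \frac{1}{132}\right) 45} = \frac{35484}{2 - \frac{15}{88}} = \frac{35484}{\frac{161}{88}} = 35484 \cdot \frac{88}{161} = \frac{3122592}{161}$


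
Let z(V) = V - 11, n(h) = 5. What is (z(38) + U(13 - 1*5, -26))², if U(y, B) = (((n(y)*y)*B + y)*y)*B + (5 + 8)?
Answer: 46094372416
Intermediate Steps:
z(V) = -11 + V
U(y, B) = 13 + B*y*(y + 5*B*y) (U(y, B) = (((5*y)*B + y)*y)*B + (5 + 8) = ((5*B*y + y)*y)*B + 13 = ((y + 5*B*y)*y)*B + 13 = (y*(y + 5*B*y))*B + 13 = B*y*(y + 5*B*y) + 13 = 13 + B*y*(y + 5*B*y))
(z(38) + U(13 - 1*5, -26))² = ((-11 + 38) + (13 - 26*(13 - 1*5)² + 5*(-26)²*(13 - 1*5)²))² = (27 + (13 - 26*(13 - 5)² + 5*676*(13 - 5)²))² = (27 + (13 - 26*8² + 5*676*8²))² = (27 + (13 - 26*64 + 5*676*64))² = (27 + (13 - 1664 + 216320))² = (27 + 214669)² = 214696² = 46094372416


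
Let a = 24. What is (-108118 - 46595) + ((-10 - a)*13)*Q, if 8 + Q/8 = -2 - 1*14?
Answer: -69849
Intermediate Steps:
Q = -192 (Q = -64 + 8*(-2 - 1*14) = -64 + 8*(-2 - 14) = -64 + 8*(-16) = -64 - 128 = -192)
(-108118 - 46595) + ((-10 - a)*13)*Q = (-108118 - 46595) + ((-10 - 1*24)*13)*(-192) = -154713 + ((-10 - 24)*13)*(-192) = -154713 - 34*13*(-192) = -154713 - 442*(-192) = -154713 + 84864 = -69849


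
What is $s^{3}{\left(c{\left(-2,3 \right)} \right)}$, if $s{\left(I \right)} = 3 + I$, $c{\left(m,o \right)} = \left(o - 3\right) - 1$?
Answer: $8$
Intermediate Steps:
$c{\left(m,o \right)} = -4 + o$ ($c{\left(m,o \right)} = \left(-3 + o\right) - 1 = -4 + o$)
$s^{3}{\left(c{\left(-2,3 \right)} \right)} = \left(3 + \left(-4 + 3\right)\right)^{3} = \left(3 - 1\right)^{3} = 2^{3} = 8$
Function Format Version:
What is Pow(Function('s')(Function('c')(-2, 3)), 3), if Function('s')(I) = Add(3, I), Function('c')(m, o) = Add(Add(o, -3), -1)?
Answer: 8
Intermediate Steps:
Function('c')(m, o) = Add(-4, o) (Function('c')(m, o) = Add(Add(-3, o), -1) = Add(-4, o))
Pow(Function('s')(Function('c')(-2, 3)), 3) = Pow(Add(3, Add(-4, 3)), 3) = Pow(Add(3, -1), 3) = Pow(2, 3) = 8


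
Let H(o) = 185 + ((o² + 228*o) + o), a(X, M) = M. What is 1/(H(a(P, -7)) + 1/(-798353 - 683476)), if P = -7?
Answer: -1481829/2028623902 ≈ -0.00073046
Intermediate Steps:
H(o) = 185 + o² + 229*o (H(o) = 185 + (o² + 229*o) = 185 + o² + 229*o)
1/(H(a(P, -7)) + 1/(-798353 - 683476)) = 1/((185 + (-7)² + 229*(-7)) + 1/(-798353 - 683476)) = 1/((185 + 49 - 1603) + 1/(-1481829)) = 1/(-1369 - 1/1481829) = 1/(-2028623902/1481829) = -1481829/2028623902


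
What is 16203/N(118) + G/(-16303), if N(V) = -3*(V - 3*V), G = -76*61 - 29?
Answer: 89153443/3847508 ≈ 23.172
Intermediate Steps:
G = -4665 (G = -4636 - 29 = -4665)
N(V) = 6*V (N(V) = -(-6)*V = 6*V)
16203/N(118) + G/(-16303) = 16203/((6*118)) - 4665/(-16303) = 16203/708 - 4665*(-1/16303) = 16203*(1/708) + 4665/16303 = 5401/236 + 4665/16303 = 89153443/3847508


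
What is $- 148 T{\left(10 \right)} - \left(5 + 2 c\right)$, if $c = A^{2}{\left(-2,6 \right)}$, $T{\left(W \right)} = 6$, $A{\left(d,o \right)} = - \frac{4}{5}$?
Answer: $- \frac{22357}{25} \approx -894.28$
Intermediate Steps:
$A{\left(d,o \right)} = - \frac{4}{5}$ ($A{\left(d,o \right)} = \left(-4\right) \frac{1}{5} = - \frac{4}{5}$)
$c = \frac{16}{25}$ ($c = \left(- \frac{4}{5}\right)^{2} = \frac{16}{25} \approx 0.64$)
$- 148 T{\left(10 \right)} - \left(5 + 2 c\right) = \left(-148\right) 6 - \frac{157}{25} = -888 - \frac{157}{25} = - \frac{22357}{25}$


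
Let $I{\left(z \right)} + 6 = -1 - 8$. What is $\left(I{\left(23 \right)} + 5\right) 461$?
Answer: $-4610$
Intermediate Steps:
$I{\left(z \right)} = -15$ ($I{\left(z \right)} = -6 - 9 = -15$)
$\left(I{\left(23 \right)} + 5\right) 461 = \left(-15 + 5\right) 461 = \left(-10\right) 461 = -4610$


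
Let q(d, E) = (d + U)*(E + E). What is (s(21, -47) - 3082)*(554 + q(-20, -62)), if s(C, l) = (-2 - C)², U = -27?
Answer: -16293246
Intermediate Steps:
q(d, E) = 2*E*(-27 + d) (q(d, E) = (d - 27)*(E + E) = (-27 + d)*(2*E) = 2*E*(-27 + d))
(s(21, -47) - 3082)*(554 + q(-20, -62)) = ((2 + 21)² - 3082)*(554 + 2*(-62)*(-27 - 20)) = (23² - 3082)*(554 + 2*(-62)*(-47)) = (529 - 3082)*(554 + 5828) = -2553*6382 = -16293246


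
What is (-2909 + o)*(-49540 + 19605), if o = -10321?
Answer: 396040050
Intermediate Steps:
(-2909 + o)*(-49540 + 19605) = (-2909 - 10321)*(-49540 + 19605) = -13230*(-29935) = 396040050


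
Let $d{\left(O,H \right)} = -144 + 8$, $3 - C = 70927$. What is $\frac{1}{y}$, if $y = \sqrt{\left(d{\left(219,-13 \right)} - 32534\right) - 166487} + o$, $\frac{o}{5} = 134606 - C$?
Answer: $\frac{1027650}{1056064721657} - \frac{i \sqrt{199157}}{1056064721657} \approx 9.7309 \cdot 10^{-7} - 4.2258 \cdot 10^{-10} i$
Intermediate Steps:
$C = -70924$ ($C = 3 - 70927 = -70924$)
$d{\left(O,H \right)} = -136$
$o = 1027650$ ($o = 5 \left(134606 - -70924\right) = 5 \left(134606 + 70924\right) = 5 \cdot 205530 = 1027650$)
$y = 1027650 + i \sqrt{199157}$ ($y = \sqrt{\left(-136 - 32534\right) - 166487} + 1027650 = \sqrt{-32670 - 166487} + 1027650 = \sqrt{-199157} + 1027650 = i \sqrt{199157} + 1027650 = 1027650 + i \sqrt{199157} \approx 1.0277 \cdot 10^{6} + 446.27 i$)
$\frac{1}{y} = \frac{1}{1027650 + i \sqrt{199157}}$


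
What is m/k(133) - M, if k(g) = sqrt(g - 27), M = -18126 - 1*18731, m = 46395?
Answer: 36857 + 46395*sqrt(106)/106 ≈ 41363.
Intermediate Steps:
M = -36857 (M = -18126 - 18731 = -36857)
k(g) = sqrt(-27 + g)
m/k(133) - M = 46395/(sqrt(-27 + 133)) - 1*(-36857) = 46395/(sqrt(106)) + 36857 = 46395*(sqrt(106)/106) + 36857 = 46395*sqrt(106)/106 + 36857 = 36857 + 46395*sqrt(106)/106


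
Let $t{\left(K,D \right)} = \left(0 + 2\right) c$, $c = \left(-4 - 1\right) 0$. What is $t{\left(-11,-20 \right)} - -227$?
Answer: $227$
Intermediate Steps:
$c = 0$ ($c = \left(-5\right) 0 = 0$)
$t{\left(K,D \right)} = 0$ ($t{\left(K,D \right)} = \left(0 + 2\right) 0 = 2 \cdot 0 = 0$)
$t{\left(-11,-20 \right)} - -227 = 0 - -227 = 0 + 227 = 227$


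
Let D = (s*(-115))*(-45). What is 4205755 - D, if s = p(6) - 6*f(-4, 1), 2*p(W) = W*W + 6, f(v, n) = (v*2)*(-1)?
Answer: 4345480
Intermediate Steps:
f(v, n) = -2*v (f(v, n) = (2*v)*(-1) = -2*v)
p(W) = 3 + W²/2 (p(W) = (W*W + 6)/2 = (W² + 6)/2 = (6 + W²)/2 = 3 + W²/2)
s = -27 (s = (3 + (½)*6²) - (-12)*(-4) = (3 + (½)*36) - 6*8 = (3 + 18) - 48 = 21 - 48 = -27)
D = -139725 (D = -27*(-115)*(-45) = 3105*(-45) = -139725)
4205755 - D = 4205755 - 1*(-139725) = 4205755 + 139725 = 4345480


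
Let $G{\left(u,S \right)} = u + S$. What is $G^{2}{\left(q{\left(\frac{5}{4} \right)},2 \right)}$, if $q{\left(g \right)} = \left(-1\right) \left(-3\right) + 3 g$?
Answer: $\frac{1225}{16} \approx 76.563$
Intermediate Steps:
$q{\left(g \right)} = 3 + 3 g$
$G{\left(u,S \right)} = S + u$
$G^{2}{\left(q{\left(\frac{5}{4} \right)},2 \right)} = \left(2 + \left(3 + 3 \cdot \frac{5}{4}\right)\right)^{2} = \left(2 + \left(3 + \frac{15}{4}\right)\right)^{2} = \left(2 + \frac{27}{4}\right)^{2} = \left(\frac{35}{4}\right)^{2} = \frac{1225}{16}$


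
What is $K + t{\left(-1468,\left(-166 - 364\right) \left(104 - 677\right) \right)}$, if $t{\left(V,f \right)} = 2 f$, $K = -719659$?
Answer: $-112279$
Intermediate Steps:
$K + t{\left(-1468,\left(-166 - 364\right) \left(104 - 677\right) \right)} = -719659 + 2 \left(-166 - 364\right) \left(104 - 677\right) = -719659 + 2 \left(-166 - 364\right) \left(-573\right) = -719659 + 2 \left(\left(-530\right) \left(-573\right)\right) = -719659 + 2 \cdot 303690 = -719659 + 607380 = -112279$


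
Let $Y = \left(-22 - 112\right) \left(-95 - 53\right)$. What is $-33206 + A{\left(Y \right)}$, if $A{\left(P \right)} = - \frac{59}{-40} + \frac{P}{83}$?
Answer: $- \frac{109445743}{3320} \approx -32966.0$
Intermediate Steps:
$Y = 19832$ ($Y = \left(-134\right) \left(-148\right) = 19832$)
$A{\left(P \right)} = \frac{59}{40} + \frac{P}{83}$ ($A{\left(P \right)} = \left(-59\right) \left(- \frac{1}{40}\right) + P \frac{1}{83} = \frac{59}{40} + \frac{P}{83}$)
$-33206 + A{\left(Y \right)} = -33206 + \left(\frac{59}{40} + \frac{1}{83} \cdot 19832\right) = -33206 + \left(\frac{59}{40} + \frac{19832}{83}\right) = -33206 + \frac{798177}{3320} = - \frac{109445743}{3320}$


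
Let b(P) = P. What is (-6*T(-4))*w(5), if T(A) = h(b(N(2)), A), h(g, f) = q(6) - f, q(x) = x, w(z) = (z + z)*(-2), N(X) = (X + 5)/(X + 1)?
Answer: 1200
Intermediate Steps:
N(X) = (5 + X)/(1 + X)
w(z) = -4*z (w(z) = (2*z)*(-2) = -4*z)
h(g, f) = 6 - f
T(A) = 6 - A
(-6*T(-4))*w(5) = (-6*(6 - 1*(-4)))*(-4*5) = -6*(6 + 4)*(-20) = -6*10*(-20) = -60*(-20) = 1200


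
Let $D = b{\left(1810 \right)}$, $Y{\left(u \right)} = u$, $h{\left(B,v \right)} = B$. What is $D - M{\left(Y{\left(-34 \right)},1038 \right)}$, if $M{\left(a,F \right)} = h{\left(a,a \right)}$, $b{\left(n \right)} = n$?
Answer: $1844$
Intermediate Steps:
$D = 1810$
$M{\left(a,F \right)} = a$
$D - M{\left(Y{\left(-34 \right)},1038 \right)} = 1810 - -34 = 1810 + 34 = 1844$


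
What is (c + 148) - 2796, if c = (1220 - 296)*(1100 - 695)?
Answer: 371572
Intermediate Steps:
c = 374220 (c = 924*405 = 374220)
(c + 148) - 2796 = (374220 + 148) - 2796 = 374368 - 2796 = 371572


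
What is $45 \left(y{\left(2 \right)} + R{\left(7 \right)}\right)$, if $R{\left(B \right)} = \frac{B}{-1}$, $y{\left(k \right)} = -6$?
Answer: $-585$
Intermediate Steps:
$R{\left(B \right)} = - B$ ($R{\left(B \right)} = B \left(-1\right) = - B$)
$45 \left(y{\left(2 \right)} + R{\left(7 \right)}\right) = 45 \left(-6 - 7\right) = 45 \left(-13\right) = -585$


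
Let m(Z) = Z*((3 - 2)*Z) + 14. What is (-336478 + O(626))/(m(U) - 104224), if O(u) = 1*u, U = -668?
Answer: -167926/171007 ≈ -0.98198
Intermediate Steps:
O(u) = u
m(Z) = 14 + Z² (m(Z) = Z*(1*Z) + 14 = Z*Z + 14 = Z² + 14 = 14 + Z²)
(-336478 + O(626))/(m(U) - 104224) = (-336478 + 626)/((14 + (-668)²) - 104224) = -335852/((14 + 446224) - 104224) = -335852/(446238 - 104224) = -335852/342014 = -335852*1/342014 = -167926/171007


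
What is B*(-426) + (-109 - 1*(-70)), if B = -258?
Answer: 109869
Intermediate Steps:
B*(-426) + (-109 - 1*(-70)) = -258*(-426) + (-109 - 1*(-70)) = 109908 + (-109 + 70) = 109908 - 39 = 109869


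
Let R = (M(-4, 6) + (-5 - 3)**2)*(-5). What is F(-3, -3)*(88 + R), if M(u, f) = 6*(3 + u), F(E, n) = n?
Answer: 606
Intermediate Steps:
M(u, f) = 18 + 6*u
R = -290 (R = ((18 + 6*(-4)) + (-5 - 3)**2)*(-5) = ((18 - 24) + (-8)**2)*(-5) = (-6 + 64)*(-5) = 58*(-5) = -290)
F(-3, -3)*(88 + R) = -3*(88 - 290) = -3*(-202) = 606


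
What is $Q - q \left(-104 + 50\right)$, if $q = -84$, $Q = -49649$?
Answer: $-54185$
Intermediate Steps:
$Q - q \left(-104 + 50\right) = -49649 - - 84 \left(-104 + 50\right) = -49649 - \left(-84\right) \left(-54\right) = -49649 - 4536 = -54185$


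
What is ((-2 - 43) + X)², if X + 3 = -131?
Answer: 32041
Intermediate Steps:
X = -134 (X = -3 - 131 = -134)
((-2 - 43) + X)² = ((-2 - 43) - 134)² = (-45 - 134)² = (-179)² = 32041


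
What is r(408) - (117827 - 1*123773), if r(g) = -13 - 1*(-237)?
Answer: 6170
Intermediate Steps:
r(g) = 224 (r(g) = -13 + 237 = 224)
r(408) - (117827 - 1*123773) = 224 - (117827 - 1*123773) = 224 - (117827 - 123773) = 224 - 1*(-5946) = 224 + 5946 = 6170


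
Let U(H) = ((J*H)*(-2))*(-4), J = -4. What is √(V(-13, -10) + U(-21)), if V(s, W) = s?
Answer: √659 ≈ 25.671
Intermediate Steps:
U(H) = -32*H (U(H) = (-4*H*(-2))*(-4) = (8*H)*(-4) = -32*H)
√(V(-13, -10) + U(-21)) = √(-13 - 32*(-21)) = √(-13 + 672) = √659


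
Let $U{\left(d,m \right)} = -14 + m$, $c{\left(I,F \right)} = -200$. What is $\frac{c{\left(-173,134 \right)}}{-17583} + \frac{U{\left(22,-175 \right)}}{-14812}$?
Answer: $\frac{897941}{37205628} \approx 0.024135$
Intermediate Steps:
$\frac{c{\left(-173,134 \right)}}{-17583} + \frac{U{\left(22,-175 \right)}}{-14812} = - \frac{200}{-17583} + \frac{-14 - 175}{-14812} = \left(-200\right) \left(- \frac{1}{17583}\right) - - \frac{27}{2116} = \frac{200}{17583} + \frac{27}{2116} = \frac{897941}{37205628}$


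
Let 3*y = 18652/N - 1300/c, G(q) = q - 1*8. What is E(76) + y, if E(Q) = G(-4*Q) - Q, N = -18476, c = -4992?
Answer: -516477709/1330272 ≈ -388.25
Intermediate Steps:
G(q) = -8 + q (G(q) = q - 8 = -8 + q)
y = -332173/1330272 (y = (18652/(-18476) - 1300/(-4992))/3 = (18652*(-1/18476) - 1300*(-1/4992))/3 = (-4663/4619 + 25/96)/3 = (⅓)*(-332173/443424) = -332173/1330272 ≈ -0.24970)
E(Q) = -8 - 5*Q (E(Q) = (-8 - 4*Q) - Q = -8 - 5*Q)
E(76) + y = (-8 - 5*76) - 332173/1330272 = (-8 - 380) - 332173/1330272 = -388 - 332173/1330272 = -516477709/1330272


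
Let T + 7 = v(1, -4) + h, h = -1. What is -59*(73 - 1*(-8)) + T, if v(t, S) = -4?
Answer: -4791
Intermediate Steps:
T = -12 (T = -7 + (-4 - 1) = -7 - 5 = -12)
-59*(73 - 1*(-8)) + T = -59*(73 - 1*(-8)) - 12 = -59*(73 + 8) - 12 = -59*81 - 12 = -4779 - 12 = -4791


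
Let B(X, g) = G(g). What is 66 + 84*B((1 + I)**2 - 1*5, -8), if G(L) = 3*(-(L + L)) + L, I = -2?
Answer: 3426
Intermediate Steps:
G(L) = -5*L (G(L) = 3*(-2*L) + L = -6*L + L = -5*L)
B(X, g) = -5*g
66 + 84*B((1 + I)**2 - 1*5, -8) = 66 + 84*(-5*(-8)) = 66 + 84*40 = 66 + 3360 = 3426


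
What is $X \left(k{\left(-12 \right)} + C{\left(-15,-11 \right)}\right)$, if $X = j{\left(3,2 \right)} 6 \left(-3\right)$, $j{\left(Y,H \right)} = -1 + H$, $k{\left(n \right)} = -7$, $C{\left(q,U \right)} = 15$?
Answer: $-144$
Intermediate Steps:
$X = -18$ ($X = \left(-1 + 2\right) 6 \left(-3\right) = 1 \cdot 6 \left(-3\right) = 6 \left(-3\right) = -18$)
$X \left(k{\left(-12 \right)} + C{\left(-15,-11 \right)}\right) = - 18 \left(-7 + 15\right) = \left(-18\right) 8 = -144$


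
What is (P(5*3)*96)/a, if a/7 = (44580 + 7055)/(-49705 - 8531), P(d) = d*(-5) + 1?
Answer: 17987328/15715 ≈ 1144.6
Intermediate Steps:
P(d) = 1 - 5*d (P(d) = -5*d + 1 = 1 - 5*d)
a = -15715/2532 (a = 7*((44580 + 7055)/(-49705 - 8531)) = 7*(51635/(-58236)) = 7*(51635*(-1/58236)) = 7*(-2245/2532) = -15715/2532 ≈ -6.2066)
(P(5*3)*96)/a = ((1 - 25*3)*96)/(-15715/2532) = ((1 - 5*15)*96)*(-2532/15715) = ((1 - 75)*96)*(-2532/15715) = -74*96*(-2532/15715) = -7104*(-2532/15715) = 17987328/15715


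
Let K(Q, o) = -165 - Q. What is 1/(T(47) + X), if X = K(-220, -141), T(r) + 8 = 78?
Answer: 1/125 ≈ 0.0080000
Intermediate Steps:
T(r) = 70 (T(r) = -8 + 78 = 70)
X = 55 (X = -165 - 1*(-220) = -165 + 220 = 55)
1/(T(47) + X) = 1/(70 + 55) = 1/125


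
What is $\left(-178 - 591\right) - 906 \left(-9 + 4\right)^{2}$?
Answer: $-23419$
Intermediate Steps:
$\left(-178 - 591\right) - 906 \left(-9 + 4\right)^{2} = \left(-178 - 591\right) - 906 \left(-5\right)^{2} = -769 - 22650 = -23419$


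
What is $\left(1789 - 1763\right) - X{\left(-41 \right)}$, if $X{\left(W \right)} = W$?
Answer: $67$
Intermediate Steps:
$\left(1789 - 1763\right) - X{\left(-41 \right)} = \left(1789 - 1763\right) - -41 = 26 + 41 = 67$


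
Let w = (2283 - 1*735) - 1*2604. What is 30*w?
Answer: -31680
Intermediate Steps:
w = -1056 (w = (2283 - 735) - 2604 = 1548 - 2604 = -1056)
30*w = 30*(-1056) = -31680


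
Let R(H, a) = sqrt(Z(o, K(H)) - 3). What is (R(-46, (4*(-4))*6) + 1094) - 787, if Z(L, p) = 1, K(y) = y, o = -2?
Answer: 307 + I*sqrt(2) ≈ 307.0 + 1.4142*I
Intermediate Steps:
R(H, a) = I*sqrt(2) (R(H, a) = sqrt(1 - 3) = sqrt(-2) = I*sqrt(2))
(R(-46, (4*(-4))*6) + 1094) - 787 = (I*sqrt(2) + 1094) - 787 = (1094 + I*sqrt(2)) - 787 = 307 + I*sqrt(2)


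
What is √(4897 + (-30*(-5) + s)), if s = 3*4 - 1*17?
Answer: √5042 ≈ 71.007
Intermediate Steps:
s = -5 (s = 12 - 17 = -5)
√(4897 + (-30*(-5) + s)) = √(4897 + (-30*(-5) - 5)) = √(4897 + (150 - 5)) = √(4897 + 145) = √5042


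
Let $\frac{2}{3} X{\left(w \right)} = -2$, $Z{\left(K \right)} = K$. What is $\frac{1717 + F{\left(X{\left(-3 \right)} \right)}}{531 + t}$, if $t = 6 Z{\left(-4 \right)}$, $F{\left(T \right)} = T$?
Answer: $\frac{1714}{507} \approx 3.3807$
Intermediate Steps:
$X{\left(w \right)} = -3$ ($X{\left(w \right)} = \frac{3}{2} \left(-2\right) = -3$)
$t = -24$ ($t = 6 \left(-4\right) = -24$)
$\frac{1717 + F{\left(X{\left(-3 \right)} \right)}}{531 + t} = \frac{1717 - 3}{531 - 24} = \frac{1714}{507}$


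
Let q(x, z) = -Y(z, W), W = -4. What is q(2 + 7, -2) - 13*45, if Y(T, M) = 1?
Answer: -586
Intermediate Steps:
q(x, z) = -1 (q(x, z) = -1*1 = -1)
q(2 + 7, -2) - 13*45 = -1 - 13*45 = -1 - 585 = -586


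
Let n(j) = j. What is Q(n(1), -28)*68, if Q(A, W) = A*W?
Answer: -1904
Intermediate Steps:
Q(n(1), -28)*68 = (1*(-28))*68 = -28*68 = -1904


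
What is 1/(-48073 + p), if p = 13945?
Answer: -1/34128 ≈ -2.9301e-5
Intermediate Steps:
1/(-48073 + p) = 1/(-48073 + 13945) = 1/(-34128) = -1/34128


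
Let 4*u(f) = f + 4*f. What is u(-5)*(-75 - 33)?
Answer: 675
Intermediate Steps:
u(f) = 5*f/4 (u(f) = (f + 4*f)/4 = (5*f)/4 = 5*f/4)
u(-5)*(-75 - 33) = ((5/4)*(-5))*(-75 - 33) = -25/4*(-108) = 675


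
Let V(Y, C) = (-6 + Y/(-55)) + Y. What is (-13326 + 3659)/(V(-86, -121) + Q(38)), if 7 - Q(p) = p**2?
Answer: 531685/84009 ≈ 6.3289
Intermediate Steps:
Q(p) = 7 - p**2
V(Y, C) = -6 + 54*Y/55 (V(Y, C) = (-6 + Y*(-1/55)) + Y = (-6 - Y/55) + Y = -6 + 54*Y/55)
(-13326 + 3659)/(V(-86, -121) + Q(38)) = (-13326 + 3659)/((-6 + (54/55)*(-86)) + (7 - 1*38**2)) = -9667/((-6 - 4644/55) + (7 - 1*1444)) = -9667/(-4974/55 + (7 - 1444)) = -9667/(-4974/55 - 1437) = -9667/(-84009/55) = -9667*(-55/84009) = 531685/84009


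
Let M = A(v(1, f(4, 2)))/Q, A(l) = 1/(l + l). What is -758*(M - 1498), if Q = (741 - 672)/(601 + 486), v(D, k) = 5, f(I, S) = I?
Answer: 391330007/345 ≈ 1.1343e+6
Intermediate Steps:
Q = 69/1087 ≈ 0.063478
A(l) = 1/(2*l)
M = 1087/690 (M = ((½)/5)/(69/1087) = ((½)*(⅕))*(1087/69) = (⅒)*(1087/69) = 1087/690 ≈ 1.5754)
-758*(M - 1498) = -758*(1087/690 - 1498) = -758*(-1032533/690) = 391330007/345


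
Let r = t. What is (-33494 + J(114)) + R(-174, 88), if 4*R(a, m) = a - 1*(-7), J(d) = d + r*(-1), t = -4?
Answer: -133671/4 ≈ -33418.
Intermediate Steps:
r = -4
J(d) = 4 + d (J(d) = d - 4*(-1) = d + 4 = 4 + d)
R(a, m) = 7/4 + a/4 (R(a, m) = (a - 1*(-7))/4 = (a + 7)/4 = (7 + a)/4 = 7/4 + a/4)
(-33494 + J(114)) + R(-174, 88) = (-33494 + (4 + 114)) + (7/4 + (¼)*(-174)) = (-33494 + 118) + (7/4 - 87/2) = -33376 - 167/4 = -133671/4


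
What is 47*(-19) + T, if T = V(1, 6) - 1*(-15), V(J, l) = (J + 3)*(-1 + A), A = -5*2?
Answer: -922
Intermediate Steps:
A = -10
V(J, l) = -33 - 11*J (V(J, l) = (J + 3)*(-1 - 10) = (3 + J)*(-11) = -33 - 11*J)
T = -29 (T = (-33 - 11*1) - 1*(-15) = (-33 - 11) + 15 = -44 + 15 = -29)
47*(-19) + T = 47*(-19) - 29 = -893 - 29 = -922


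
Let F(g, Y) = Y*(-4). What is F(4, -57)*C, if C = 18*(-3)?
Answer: -12312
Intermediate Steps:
C = -54
F(g, Y) = -4*Y
F(4, -57)*C = -4*(-57)*(-54) = 228*(-54) = -12312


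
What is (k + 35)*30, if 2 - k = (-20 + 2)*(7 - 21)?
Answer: -6450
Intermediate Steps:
k = -250 (k = 2 - (-20 + 2)*(7 - 21) = 2 - (-18)*(-14) = 2 - 1*252 = 2 - 252 = -250)
(k + 35)*30 = (-250 + 35)*30 = -215*30 = -6450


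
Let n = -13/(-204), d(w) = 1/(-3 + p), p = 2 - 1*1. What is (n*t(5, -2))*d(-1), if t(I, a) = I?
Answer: -65/408 ≈ -0.15931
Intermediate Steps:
p = 1 (p = 2 - 1 = 1)
d(w) = -1/2 (d(w) = 1/(-3 + 1) = 1/(-2) = -1/2)
n = 13/204 (n = -13*(-1/204) = 13/204 ≈ 0.063725)
(n*t(5, -2))*d(-1) = ((13/204)*5)*(-1/2) = (65/204)*(-1/2) = -65/408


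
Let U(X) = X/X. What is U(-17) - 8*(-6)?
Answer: 49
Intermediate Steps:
U(X) = 1
U(-17) - 8*(-6) = 1 - 8*(-6) = 1 - (-48) = 1 - 1*(-48) = 1 + 48 = 49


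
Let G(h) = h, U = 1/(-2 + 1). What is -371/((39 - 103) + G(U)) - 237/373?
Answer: 122978/24245 ≈ 5.0723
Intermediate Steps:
U = -1 (U = 1/(-1) = -1)
-371/((39 - 103) + G(U)) - 237/373 = -371/((39 - 103) - 1) - 237/373 = -371/(-64 - 1) - 237*1/373 = -371/(-65) - 237/373 = -371*(-1/65) - 237/373 = 371/65 - 237/373 = 122978/24245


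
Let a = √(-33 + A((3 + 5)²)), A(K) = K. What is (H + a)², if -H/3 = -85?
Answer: (255 + √31)² ≈ 67896.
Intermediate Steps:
a = √31 (a = √(-33 + (3 + 5)²) = √(-33 + 8²) = √(-33 + 64) = √31 ≈ 5.5678)
H = 255 (H = -3*(-85) = 255)
(H + a)² = (255 + √31)²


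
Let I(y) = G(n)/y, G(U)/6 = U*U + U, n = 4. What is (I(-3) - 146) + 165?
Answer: -21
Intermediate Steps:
G(U) = 6*U + 6*U² (G(U) = 6*(U*U + U) = 6*(U² + U) = 6*(U + U²) = 6*U + 6*U²)
I(y) = 120/y (I(y) = (6*4*(1 + 4))/y = (6*4*5)/y = 120/y)
(I(-3) - 146) + 165 = (120/(-3) - 146) + 165 = (120*(-⅓) - 146) + 165 = (-40 - 146) + 165 = -186 + 165 = -21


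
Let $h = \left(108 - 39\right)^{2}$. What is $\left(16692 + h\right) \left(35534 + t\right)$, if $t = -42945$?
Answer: $-158988183$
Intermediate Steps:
$h = 4761$ ($h = 69^{2} = 4761$)
$\left(16692 + h\right) \left(35534 + t\right) = \left(16692 + 4761\right) \left(35534 - 42945\right) = 21453 \left(-7411\right) = -158988183$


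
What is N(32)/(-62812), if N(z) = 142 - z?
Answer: -55/31406 ≈ -0.0017513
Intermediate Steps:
N(32)/(-62812) = (142 - 1*32)/(-62812) = (142 - 32)*(-1/62812) = 110*(-1/62812) = -55/31406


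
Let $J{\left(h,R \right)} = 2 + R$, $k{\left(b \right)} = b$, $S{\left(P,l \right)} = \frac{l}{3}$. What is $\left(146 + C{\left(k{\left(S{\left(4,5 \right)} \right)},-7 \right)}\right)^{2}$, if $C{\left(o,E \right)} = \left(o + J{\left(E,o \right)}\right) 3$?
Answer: $26244$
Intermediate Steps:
$S{\left(P,l \right)} = \frac{l}{3}$ ($S{\left(P,l \right)} = l \frac{1}{3} = \frac{l}{3}$)
$C{\left(o,E \right)} = 6 + 6 o$ ($C{\left(o,E \right)} = \left(o + \left(2 + o\right)\right) 3 = \left(2 + 2 o\right) 3 = 6 + 6 o$)
$\left(146 + C{\left(k{\left(S{\left(4,5 \right)} \right)},-7 \right)}\right)^{2} = \left(146 + \left(6 + 6 \cdot \frac{1}{3} \cdot 5\right)\right)^{2} = \left(146 + \left(6 + 6 \cdot \frac{5}{3}\right)\right)^{2} = \left(146 + \left(6 + 10\right)\right)^{2} = \left(146 + 16\right)^{2} = 162^{2} = 26244$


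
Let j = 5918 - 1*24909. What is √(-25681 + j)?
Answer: 8*I*√698 ≈ 211.36*I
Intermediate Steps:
j = -18991 (j = 5918 - 24909 = -18991)
√(-25681 + j) = √(-25681 - 18991) = √(-44672) = 8*I*√698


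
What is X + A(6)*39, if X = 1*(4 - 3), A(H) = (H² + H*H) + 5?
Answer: 3004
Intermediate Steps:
A(H) = 5 + 2*H² (A(H) = (H² + H²) + 5 = 2*H² + 5 = 5 + 2*H²)
X = 1 (X = 1*1 = 1)
X + A(6)*39 = 1 + (5 + 2*6²)*39 = 1 + (5 + 2*36)*39 = 1 + (5 + 72)*39 = 1 + 77*39 = 1 + 3003 = 3004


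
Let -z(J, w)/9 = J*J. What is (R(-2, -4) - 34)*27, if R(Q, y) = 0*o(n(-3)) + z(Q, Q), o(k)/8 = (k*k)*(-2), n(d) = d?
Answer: -1890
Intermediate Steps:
z(J, w) = -9*J² (z(J, w) = -9*J*J = -9*J²)
o(k) = -16*k² (o(k) = 8*((k*k)*(-2)) = 8*(k²*(-2)) = 8*(-2*k²) = -16*k²)
R(Q, y) = -9*Q² (R(Q, y) = 0*(-16*(-3)²) - 9*Q² = 0*(-16*9) - 9*Q² = 0*(-144) - 9*Q² = 0 - 9*Q² = -9*Q²)
(R(-2, -4) - 34)*27 = (-9*(-2)² - 34)*27 = (-9*4 - 34)*27 = (-36 - 34)*27 = -70*27 = -1890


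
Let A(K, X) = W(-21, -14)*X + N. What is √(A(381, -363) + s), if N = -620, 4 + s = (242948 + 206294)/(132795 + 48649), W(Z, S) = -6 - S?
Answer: I*√29016759903590/90722 ≈ 59.376*I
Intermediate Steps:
s = -138267/90722 (s = -4 + (242948 + 206294)/(132795 + 48649) = -4 + 449242/181444 = -4 + 449242*(1/181444) = -4 + 224621/90722 = -138267/90722 ≈ -1.5241)
A(K, X) = -620 + 8*X (A(K, X) = (-6 - 1*(-14))*X - 620 = (-6 + 14)*X - 620 = 8*X - 620 = -620 + 8*X)
√(A(381, -363) + s) = √((-620 + 8*(-363)) - 138267/90722) = √((-620 - 2904) - 138267/90722) = √(-3524 - 138267/90722) = √(-319842595/90722) = I*√29016759903590/90722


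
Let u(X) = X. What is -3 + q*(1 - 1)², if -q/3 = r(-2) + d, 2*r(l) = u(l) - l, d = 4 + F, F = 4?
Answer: -3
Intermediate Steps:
d = 8 (d = 4 + 4 = 8)
r(l) = 0 (r(l) = (l - l)/2 = (½)*0 = 0)
q = -24 (q = -3*(0 + 8) = -3*8 = -24)
-3 + q*(1 - 1)² = -3 - 24*(1 - 1)² = -3 - 24*0² = -3 - 24*0 = -3 + 0 = -3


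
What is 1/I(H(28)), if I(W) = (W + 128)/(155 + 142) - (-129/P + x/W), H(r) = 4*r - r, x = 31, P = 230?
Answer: 956340/866087 ≈ 1.1042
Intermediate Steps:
H(r) = 3*r
I(W) = 67753/68310 - 31/W + W/297 (I(W) = (W + 128)/(155 + 142) - (-129/230 + 31/W) = (128 + W)/297 - (-129*1/230 + 31/W) = (128 + W)*(1/297) - (-129/230 + 31/W) = (128/297 + W/297) + (129/230 - 31/W) = 67753/68310 - 31/W + W/297)
1/I(H(28)) = 1/(67753/68310 - 31/(3*28) + (3*28)/297) = 1/(67753/68310 - 31/84 + (1/297)*84) = 1/(67753/68310 - 31*1/84 + 28/99) = 1/(67753/68310 - 31/84 + 28/99) = 1/(866087/956340) = 956340/866087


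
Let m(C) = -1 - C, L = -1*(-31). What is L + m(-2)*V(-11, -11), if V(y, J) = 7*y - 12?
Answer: -58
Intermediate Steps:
L = 31
V(y, J) = -12 + 7*y
L + m(-2)*V(-11, -11) = 31 + (-1 - 1*(-2))*(-12 + 7*(-11)) = 31 + (-1 + 2)*(-12 - 77) = 31 + 1*(-89) = 31 - 89 = -58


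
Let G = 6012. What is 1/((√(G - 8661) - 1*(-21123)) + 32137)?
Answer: 53260/2836630249 - I*√2649/2836630249 ≈ 1.8776e-5 - 1.8144e-8*I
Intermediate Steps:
1/((√(G - 8661) - 1*(-21123)) + 32137) = 1/((√(6012 - 8661) - 1*(-21123)) + 32137) = 1/((√(-2649) + 21123) + 32137) = 1/((I*√2649 + 21123) + 32137) = 1/((21123 + I*√2649) + 32137) = 1/(53260 + I*√2649)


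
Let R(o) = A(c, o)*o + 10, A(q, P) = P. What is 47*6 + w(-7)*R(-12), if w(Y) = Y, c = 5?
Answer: -796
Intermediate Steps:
R(o) = 10 + o² (R(o) = o*o + 10 = o² + 10 = 10 + o²)
47*6 + w(-7)*R(-12) = 47*6 - 7*(10 + (-12)²) = 282 - 7*(10 + 144) = 282 - 7*154 = 282 - 1078 = -796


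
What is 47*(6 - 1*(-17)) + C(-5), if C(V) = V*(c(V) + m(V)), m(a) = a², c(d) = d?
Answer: 981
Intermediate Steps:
C(V) = V*(V + V²)
47*(6 - 1*(-17)) + C(-5) = 47*(6 - 1*(-17)) + (-5)²*(1 - 5) = 47*(6 + 17) + 25*(-4) = 47*23 - 100 = 1081 - 100 = 981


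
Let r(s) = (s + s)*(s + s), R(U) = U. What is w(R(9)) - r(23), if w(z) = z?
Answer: -2107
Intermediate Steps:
r(s) = 4*s**2 (r(s) = (2*s)*(2*s) = 4*s**2)
w(R(9)) - r(23) = 9 - 4*23**2 = 9 - 4*529 = 9 - 1*2116 = 9 - 2116 = -2107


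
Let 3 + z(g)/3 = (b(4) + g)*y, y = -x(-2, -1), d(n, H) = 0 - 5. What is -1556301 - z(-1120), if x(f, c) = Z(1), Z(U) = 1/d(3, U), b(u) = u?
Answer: -7778112/5 ≈ -1.5556e+6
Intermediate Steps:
d(n, H) = -5
Z(U) = -1/5 (Z(U) = 1/(-5) = -1/5)
x(f, c) = -1/5
y = 1/5 (y = -1*(-1/5) = 1/5 ≈ 0.20000)
z(g) = -33/5 + 3*g/5 (z(g) = -9 + 3*((4 + g)*(1/5)) = -9 + 3*(4/5 + g/5) = -9 + (12/5 + 3*g/5) = -33/5 + 3*g/5)
-1556301 - z(-1120) = -1556301 - (-33/5 + (3/5)*(-1120)) = -1556301 - (-33/5 - 672) = -1556301 - 1*(-3393/5) = -1556301 + 3393/5 = -7778112/5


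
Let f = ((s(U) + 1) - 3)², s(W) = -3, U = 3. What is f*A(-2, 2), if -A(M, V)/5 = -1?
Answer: 125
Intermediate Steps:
A(M, V) = 5 (A(M, V) = -5*(-1) = 5)
f = 25 (f = ((-3 + 1) - 3)² = (-2 - 3)² = (-5)² = 25)
f*A(-2, 2) = 25*5 = 125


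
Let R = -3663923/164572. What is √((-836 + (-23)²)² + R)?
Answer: √638007895503215/82286 ≈ 306.96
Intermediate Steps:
R = -3663923/164572 (R = -3663923*1/164572 = -3663923/164572 ≈ -22.263)
√((-836 + (-23)²)² + R) = √((-836 + (-23)²)² - 3663923/164572) = √((-836 + 529)² - 3663923/164572) = √((-307)² - 3663923/164572) = √(94249 - 3663923/164572) = √(15507082505/164572) = √638007895503215/82286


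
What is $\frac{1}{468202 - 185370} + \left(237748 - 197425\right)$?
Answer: $\frac{11404634737}{282832} \approx 40323.0$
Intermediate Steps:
$\frac{1}{468202 - 185370} + \left(237748 - 197425\right) = \frac{1}{282832} + 40323 = \frac{11404634737}{282832}$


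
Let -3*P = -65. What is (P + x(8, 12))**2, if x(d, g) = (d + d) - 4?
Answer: 10201/9 ≈ 1133.4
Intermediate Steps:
x(d, g) = -4 + 2*d (x(d, g) = 2*d - 4 = -4 + 2*d)
P = 65/3 (P = -1/3*(-65) = 65/3 ≈ 21.667)
(P + x(8, 12))**2 = (65/3 + (-4 + 2*8))**2 = (65/3 + (-4 + 16))**2 = (65/3 + 12)**2 = (101/3)**2 = 10201/9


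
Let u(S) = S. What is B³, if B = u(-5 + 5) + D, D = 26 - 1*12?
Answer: 2744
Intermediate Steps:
D = 14 (D = 26 - 12 = 14)
B = 14 (B = (-5 + 5) + 14 = 0 + 14 = 14)
B³ = 14³ = 2744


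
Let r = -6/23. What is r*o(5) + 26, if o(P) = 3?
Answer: 580/23 ≈ 25.217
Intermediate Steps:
r = -6/23 (r = -6*1/23 = -6/23 ≈ -0.26087)
r*o(5) + 26 = -6/23*3 + 26 = -18/23 + 26 = 580/23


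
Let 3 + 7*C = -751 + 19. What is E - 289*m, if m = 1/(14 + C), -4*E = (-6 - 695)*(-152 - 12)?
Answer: -2615142/91 ≈ -28738.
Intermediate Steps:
C = -105 (C = -3/7 + (-751 + 19)/7 = -3/7 + (⅐)*(-732) = -3/7 - 732/7 = -105)
E = -28741 (E = -(-6 - 695)*(-152 - 12)/4 = -(-701)*(-164)/4 = -¼*114964 = -28741)
m = -1/91 (m = 1/(14 - 105) = 1/(-91) = -1/91 ≈ -0.010989)
E - 289*m = -28741 - 289*(-1/91) = -28741 + 289/91 = -2615142/91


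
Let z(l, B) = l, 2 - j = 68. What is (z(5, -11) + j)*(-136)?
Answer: 8296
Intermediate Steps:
j = -66 (j = 2 - 1*68 = 2 - 68 = -66)
(z(5, -11) + j)*(-136) = (5 - 66)*(-136) = -61*(-136) = 8296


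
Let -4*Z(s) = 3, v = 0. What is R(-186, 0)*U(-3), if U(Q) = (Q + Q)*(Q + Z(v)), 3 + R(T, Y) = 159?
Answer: 3510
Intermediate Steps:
Z(s) = -¾ (Z(s) = -¼*3 = -¾)
R(T, Y) = 156 (R(T, Y) = -3 + 159 = 156)
U(Q) = 2*Q*(-¾ + Q) (U(Q) = (Q + Q)*(Q - ¾) = (2*Q)*(-¾ + Q) = 2*Q*(-¾ + Q))
R(-186, 0)*U(-3) = 156*((½)*(-3)*(-3 + 4*(-3))) = 156*((½)*(-3)*(-3 - 12)) = 156*((½)*(-3)*(-15)) = 156*(45/2) = 3510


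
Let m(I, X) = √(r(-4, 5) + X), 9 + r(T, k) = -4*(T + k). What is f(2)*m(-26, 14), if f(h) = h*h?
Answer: 4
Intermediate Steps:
r(T, k) = -9 - 4*T - 4*k (r(T, k) = -9 - 4*(T + k) = -9 + (-4*T - 4*k) = -9 - 4*T - 4*k)
m(I, X) = √(-13 + X) (m(I, X) = √((-9 - 4*(-4) - 4*5) + X) = √((-9 + 16 - 20) + X) = √(-13 + X))
f(h) = h²
f(2)*m(-26, 14) = 2²*√(-13 + 14) = 4*√1 = 4*1 = 4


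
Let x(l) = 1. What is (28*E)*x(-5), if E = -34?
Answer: -952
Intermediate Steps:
(28*E)*x(-5) = (28*(-34))*1 = -952*1 = -952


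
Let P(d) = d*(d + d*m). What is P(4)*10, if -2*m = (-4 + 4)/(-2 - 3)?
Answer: 160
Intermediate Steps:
m = 0 (m = -(-4 + 4)/(2*(-2 - 3)) = -0/(-5) = -0*(-1)/5 = -½*0 = 0)
P(d) = d² (P(d) = d*(d + d*0) = d*(d + 0) = d*d = d²)
P(4)*10 = 4²*10 = 16*10 = 160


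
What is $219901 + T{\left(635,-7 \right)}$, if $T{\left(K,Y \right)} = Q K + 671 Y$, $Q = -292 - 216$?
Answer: $-107376$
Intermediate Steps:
$Q = -508$
$T{\left(K,Y \right)} = - 508 K + 671 Y$
$219901 + T{\left(635,-7 \right)} = 219901 + \left(\left(-508\right) 635 + 671 \left(-7\right)\right) = 219901 - 327277 = -107376$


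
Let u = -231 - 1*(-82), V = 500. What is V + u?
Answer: 351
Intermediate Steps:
u = -149 (u = -231 + 82 = -149)
V + u = 500 - 149 = 351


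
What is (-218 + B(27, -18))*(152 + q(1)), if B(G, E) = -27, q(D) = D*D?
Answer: -37485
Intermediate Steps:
q(D) = D²
(-218 + B(27, -18))*(152 + q(1)) = (-218 - 27)*(152 + 1²) = -245*(152 + 1) = -245*153 = -37485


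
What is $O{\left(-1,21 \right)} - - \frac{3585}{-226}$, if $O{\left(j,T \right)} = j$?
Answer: $- \frac{3811}{226} \approx -16.863$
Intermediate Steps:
$O{\left(-1,21 \right)} - - \frac{3585}{-226} = -1 - - \frac{3585}{-226} = -1 - \left(-3585\right) \left(- \frac{1}{226}\right) = -1 - \frac{3585}{226} = - \frac{3811}{226}$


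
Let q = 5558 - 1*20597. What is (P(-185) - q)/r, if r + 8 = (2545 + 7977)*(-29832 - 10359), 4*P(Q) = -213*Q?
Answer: -99561/1691558840 ≈ -5.8858e-5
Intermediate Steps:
q = -15039 (q = 5558 - 20597 = -15039)
P(Q) = -213*Q/4 (P(Q) = (-213*Q)/4 = -213*Q/4)
r = -422889710 (r = -8 + (2545 + 7977)*(-29832 - 10359) = -8 + 10522*(-40191) = -8 - 422889702 = -422889710)
(P(-185) - q)/r = (-213/4*(-185) - 1*(-15039))/(-422889710) = (39405/4 + 15039)*(-1/422889710) = (99561/4)*(-1/422889710) = -99561/1691558840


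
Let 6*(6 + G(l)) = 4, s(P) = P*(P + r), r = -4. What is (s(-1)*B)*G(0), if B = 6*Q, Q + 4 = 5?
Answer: -160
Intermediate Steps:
Q = 1 (Q = -4 + 5 = 1)
s(P) = P*(-4 + P) (s(P) = P*(P - 4) = P*(-4 + P))
G(l) = -16/3 (G(l) = -6 + (1/6)*4 = -6 + 2/3 = -16/3)
B = 6 (B = 6*1 = 6)
(s(-1)*B)*G(0) = (-(-4 - 1)*6)*(-16/3) = (-1*(-5)*6)*(-16/3) = (5*6)*(-16/3) = 30*(-16/3) = -160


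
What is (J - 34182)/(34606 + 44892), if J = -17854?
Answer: -26018/39749 ≈ -0.65456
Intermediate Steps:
(J - 34182)/(34606 + 44892) = (-17854 - 34182)/(34606 + 44892) = -52036/79498 = -52036*1/79498 = -26018/39749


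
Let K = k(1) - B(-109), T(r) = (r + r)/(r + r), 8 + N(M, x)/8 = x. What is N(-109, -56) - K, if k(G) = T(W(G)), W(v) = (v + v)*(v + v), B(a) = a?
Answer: -622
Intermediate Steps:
N(M, x) = -64 + 8*x
W(v) = 4*v² (W(v) = (2*v)*(2*v) = 4*v²)
T(r) = 1 (T(r) = (2*r)/((2*r)) = (2*r)*(1/(2*r)) = 1)
k(G) = 1
K = 110 (K = 1 - 1*(-109) = 1 + 109 = 110)
N(-109, -56) - K = (-64 + 8*(-56)) - 1*110 = (-64 - 448) - 110 = -512 - 110 = -622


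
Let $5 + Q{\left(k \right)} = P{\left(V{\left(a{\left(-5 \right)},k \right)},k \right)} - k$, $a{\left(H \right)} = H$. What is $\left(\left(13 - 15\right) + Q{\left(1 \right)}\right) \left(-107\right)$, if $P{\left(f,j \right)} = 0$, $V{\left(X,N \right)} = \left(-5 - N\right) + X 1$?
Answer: $856$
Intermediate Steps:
$V{\left(X,N \right)} = -5 + X - N$ ($V{\left(X,N \right)} = \left(-5 - N\right) + X = -5 + X - N$)
$Q{\left(k \right)} = -5 - k$ ($Q{\left(k \right)} = -5 + \left(0 - k\right) = -5 - k$)
$\left(\left(13 - 15\right) + Q{\left(1 \right)}\right) \left(-107\right) = \left(\left(13 - 15\right) - 6\right) \left(-107\right) = \left(-2 - 6\right) \left(-107\right) = \left(-8\right) \left(-107\right) = 856$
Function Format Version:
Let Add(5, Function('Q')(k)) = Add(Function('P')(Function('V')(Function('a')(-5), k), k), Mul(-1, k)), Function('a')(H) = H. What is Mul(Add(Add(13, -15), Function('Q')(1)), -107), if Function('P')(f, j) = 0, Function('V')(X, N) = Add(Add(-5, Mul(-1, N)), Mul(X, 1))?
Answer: 856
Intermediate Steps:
Function('V')(X, N) = Add(-5, X, Mul(-1, N)) (Function('V')(X, N) = Add(Add(-5, Mul(-1, N)), X) = Add(-5, X, Mul(-1, N)))
Function('Q')(k) = Add(-5, Mul(-1, k)) (Function('Q')(k) = Add(-5, Add(0, Mul(-1, k))) = Add(-5, Mul(-1, k)))
Mul(Add(Add(13, -15), Function('Q')(1)), -107) = Mul(Add(Add(13, -15), Add(-5, Mul(-1, 1))), -107) = Mul(Add(-2, Add(-5, -1)), -107) = Mul(Add(-2, -6), -107) = Mul(-8, -107) = 856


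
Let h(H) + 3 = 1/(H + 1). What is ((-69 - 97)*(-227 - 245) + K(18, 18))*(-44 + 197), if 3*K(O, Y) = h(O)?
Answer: 227766408/19 ≈ 1.1988e+7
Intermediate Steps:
h(H) = -3 + 1/(1 + H) (h(H) = -3 + 1/(H + 1) = -3 + 1/(1 + H))
K(O, Y) = (-2 - 3*O)/(3*(1 + O)) (K(O, Y) = ((-2 - 3*O)/(1 + O))/3 = (-2 - 3*O)/(3*(1 + O)))
((-69 - 97)*(-227 - 245) + K(18, 18))*(-44 + 197) = ((-69 - 97)*(-227 - 245) + (-2/3 - 1*18)/(1 + 18))*(-44 + 197) = (-166*(-472) + (-2/3 - 18)/19)*153 = (78352 + (1/19)*(-56/3))*153 = (78352 - 56/57)*153 = (4466008/57)*153 = 227766408/19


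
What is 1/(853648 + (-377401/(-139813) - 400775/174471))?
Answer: 1434900819/1224900791512700 ≈ 1.1714e-6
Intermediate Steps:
1/(853648 + (-377401/(-139813) - 400775/174471)) = 1/(853648 + (-377401*(-1/139813) - 400775*1/174471)) = 1/(853648 + (377401/139813 - 23575/10263)) = 1/(853648 + 577174988/1434900819) = 1/(1224900791512700/1434900819) = 1434900819/1224900791512700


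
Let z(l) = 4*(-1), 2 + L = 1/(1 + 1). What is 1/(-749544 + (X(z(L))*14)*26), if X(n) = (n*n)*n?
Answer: -1/772840 ≈ -1.2939e-6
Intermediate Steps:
L = -3/2 (L = -2 + 1/(1 + 1) = -2 + 1/2 = -2 + ½ = -3/2 ≈ -1.5000)
z(l) = -4
X(n) = n³ (X(n) = n²*n = n³)
1/(-749544 + (X(z(L))*14)*26) = 1/(-749544 + ((-4)³*14)*26) = 1/(-749544 - 64*14*26) = 1/(-749544 - 896*26) = 1/(-749544 - 23296) = 1/(-772840) = -1/772840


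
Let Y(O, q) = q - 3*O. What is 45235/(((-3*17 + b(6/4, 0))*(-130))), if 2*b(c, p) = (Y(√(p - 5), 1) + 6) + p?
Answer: 171893/23582 - 27141*I*√5/117910 ≈ 7.2892 - 0.51471*I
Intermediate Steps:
Y(O, q) = q - 3*O
b(c, p) = 7/2 + p/2 - 3*√(-5 + p)/2 (b(c, p) = (((1 - 3*√(p - 5)) + 6) + p)/2 = (((1 - 3*√(-5 + p)) + 6) + p)/2 = ((7 - 3*√(-5 + p)) + p)/2 = (7 + p - 3*√(-5 + p))/2 = 7/2 + p/2 - 3*√(-5 + p)/2)
45235/(((-3*17 + b(6/4, 0))*(-130))) = 45235/(((-3*17 + (7/2 + (½)*0 - 3*√(-5 + 0)/2))*(-130))) = 45235/(((-51 + (7/2 + 0 - 3*I*√5/2))*(-130))) = 45235/(((-51 + (7/2 - 3*I*√5/2))*(-130))) = 45235/(((-95/2 - 3*I*√5/2)*(-130))) = 45235/(6175 + 195*I*√5)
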